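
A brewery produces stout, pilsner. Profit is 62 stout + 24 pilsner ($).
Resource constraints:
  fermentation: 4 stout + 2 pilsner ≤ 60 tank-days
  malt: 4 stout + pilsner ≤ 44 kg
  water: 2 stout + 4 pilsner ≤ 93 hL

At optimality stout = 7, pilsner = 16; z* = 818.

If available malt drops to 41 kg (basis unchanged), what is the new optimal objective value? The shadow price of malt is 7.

797

Δb = -3, so new z* = 818 + (7)·(-3) = 818 − 21 = 797.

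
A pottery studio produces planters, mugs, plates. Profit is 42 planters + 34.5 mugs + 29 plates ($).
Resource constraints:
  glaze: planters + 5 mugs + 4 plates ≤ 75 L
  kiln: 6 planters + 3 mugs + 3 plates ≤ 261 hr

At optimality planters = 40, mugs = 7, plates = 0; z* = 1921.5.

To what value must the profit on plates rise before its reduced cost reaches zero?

Check each constraint at x*: glaze 75/75 (tight); kiln 261/261 (tight).
Dual feasibility on the basic columns requires 1·y_glaze + 6·y_kiln = 42, 5·y_glaze + 3·y_kiln = 34.5.
Solving: y_glaze = 3, y_kiln = 6.5.
plates enters the basis when its profit ≥ yᵀa₃ = 3·4 + 6.5·3 = 31.5.

31.5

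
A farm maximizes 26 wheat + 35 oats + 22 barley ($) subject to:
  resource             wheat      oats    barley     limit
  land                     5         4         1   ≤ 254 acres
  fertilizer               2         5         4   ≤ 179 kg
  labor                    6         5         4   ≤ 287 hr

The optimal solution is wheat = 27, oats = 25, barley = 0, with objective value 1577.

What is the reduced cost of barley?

At the optimum: land uses 235 of 254 (slack = 19); fertilizer uses 179 of 179 (binding); labor uses 287 of 287 (binding).
Slack constraints have shadow price 0 (complementary slackness).
The binding rows give the dual system: 2·y_fertilizer + 6·y_labor = 26 and 5·y_fertilizer + 5·y_labor = 35.
Solving: y_fertilizer = 4, y_labor = 3.
Reduced cost of barley: c₃ − yᵀa₃ = 22 − (4·4 + 3·4) = 22 − 28 = -6.

-6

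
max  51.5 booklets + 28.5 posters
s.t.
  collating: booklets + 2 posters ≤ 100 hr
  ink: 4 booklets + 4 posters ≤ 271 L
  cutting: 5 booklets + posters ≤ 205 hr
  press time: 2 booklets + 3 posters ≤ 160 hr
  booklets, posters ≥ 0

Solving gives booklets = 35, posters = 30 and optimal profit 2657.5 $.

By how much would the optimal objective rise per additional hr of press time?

Binding: cutting and press time. Non-binding: collating (5 unused), ink (11 unused).
By complementary slackness, y = 0 for the non-binding constraints.
Dual feasibility on the basic columns requires 5·y_cutting + 2·y_press time = 51.5, 1·y_cutting + 3·y_press time = 28.5.
This yields shadow prices y_cutting = 7.5, y_press time = 7.
Shadow price of press time = 7.

7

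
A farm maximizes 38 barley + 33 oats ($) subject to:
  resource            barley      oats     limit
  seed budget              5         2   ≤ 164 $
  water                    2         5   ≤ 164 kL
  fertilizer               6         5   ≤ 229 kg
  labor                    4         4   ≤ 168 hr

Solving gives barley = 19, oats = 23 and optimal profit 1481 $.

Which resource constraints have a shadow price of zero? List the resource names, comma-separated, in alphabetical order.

seed budget: 141/164 (slack 23)
water: 153/164 (slack 11)
fertilizer: 229/229 (binding)
labor: 168/168 (binding)
By complementary slackness, a constraint with positive slack has shadow price 0 → seed budget, water.

seed budget, water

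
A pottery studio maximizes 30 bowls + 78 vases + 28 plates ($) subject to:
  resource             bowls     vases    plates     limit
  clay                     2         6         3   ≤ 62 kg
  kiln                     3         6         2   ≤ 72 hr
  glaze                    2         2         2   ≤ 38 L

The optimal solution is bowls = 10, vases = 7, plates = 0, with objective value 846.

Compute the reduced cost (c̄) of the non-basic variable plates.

Check each constraint at x*: clay 62/62 (tight); kiln 72/72 (tight); glaze 34/38 (slack 4).
Since glaze is not tight, its dual is 0.
From A_Bᵀ y = c: 2·y_clay + 3·y_kiln = 30; 6·y_clay + 6·y_kiln = 78.
→ y_clay = 9 and y_kiln = 4.
Reduced cost of plates: c₃ − yᵀa₃ = 28 − (9·3 + 4·2) = 28 − 35 = -7.

-7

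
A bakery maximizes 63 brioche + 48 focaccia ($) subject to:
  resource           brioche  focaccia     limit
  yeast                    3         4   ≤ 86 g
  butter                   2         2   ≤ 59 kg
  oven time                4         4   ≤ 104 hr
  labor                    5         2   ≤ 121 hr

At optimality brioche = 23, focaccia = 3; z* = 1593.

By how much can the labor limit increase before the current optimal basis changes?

Binding constraints: oven time, labor. The basis is B = [[4,4],[5,2]] with det -12.
Per unit increase in labor, x* moves by d = (0.3333, -0.3333).
The basis stays optimal until focaccia reaches 0; allowable increase = 9 hr.

9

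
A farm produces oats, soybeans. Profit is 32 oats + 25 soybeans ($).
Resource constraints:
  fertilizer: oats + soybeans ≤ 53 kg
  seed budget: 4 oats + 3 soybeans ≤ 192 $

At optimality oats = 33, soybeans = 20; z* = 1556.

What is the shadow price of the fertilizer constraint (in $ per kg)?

4

Check each constraint at x*: fertilizer 53/53 (tight); seed budget 192/192 (tight).
The binding rows give the dual system: 1·y_fertilizer + 4·y_seed budget = 32 and 1·y_fertilizer + 3·y_seed budget = 25.
This yields shadow prices y_fertilizer = 4, y_seed budget = 7.
Shadow price of fertilizer = 4.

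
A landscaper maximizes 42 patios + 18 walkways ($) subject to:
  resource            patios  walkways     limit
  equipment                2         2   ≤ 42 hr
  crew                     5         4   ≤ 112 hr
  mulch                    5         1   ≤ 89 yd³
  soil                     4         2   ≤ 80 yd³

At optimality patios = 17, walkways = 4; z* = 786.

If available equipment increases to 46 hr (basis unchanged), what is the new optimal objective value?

Binding: equipment and mulch. Non-binding: crew (11 unused), soil (4 unused).
Slack constraints have shadow price 0 (complementary slackness).
Dual feasibility on the basic columns requires 2·y_equipment + 5·y_mulch = 42, 2·y_equipment + 1·y_mulch = 18.
→ y_equipment = 6 and y_mulch = 6.
Δz = y_equipment·Δb = 6 × (4) = 24, so new z* = 786 + 24 = 810.

810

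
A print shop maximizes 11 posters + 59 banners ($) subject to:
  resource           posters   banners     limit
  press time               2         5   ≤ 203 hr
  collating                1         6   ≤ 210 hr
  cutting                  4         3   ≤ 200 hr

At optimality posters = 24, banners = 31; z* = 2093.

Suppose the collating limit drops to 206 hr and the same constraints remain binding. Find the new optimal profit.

Binding: press time and collating. Non-binding: cutting (11 unused).
Slack constraints have shadow price 0 (complementary slackness).
Dual feasibility on the basic columns requires 2·y_press time + 1·y_collating = 11, 5·y_press time + 6·y_collating = 59.
→ y_press time = 1 and y_collating = 9.
Δz = y_collating·Δb = 9 × (-4) = -36, so new z* = 2093 − 36 = 2057.

2057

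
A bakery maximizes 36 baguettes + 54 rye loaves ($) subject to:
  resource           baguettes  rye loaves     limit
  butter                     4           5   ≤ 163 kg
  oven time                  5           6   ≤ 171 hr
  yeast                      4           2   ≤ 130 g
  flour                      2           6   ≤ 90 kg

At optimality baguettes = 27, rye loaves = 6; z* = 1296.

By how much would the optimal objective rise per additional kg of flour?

Check each constraint at x*: butter 138/163 (slack 25); oven time 171/171 (tight); yeast 120/130 (slack 10); flour 90/90 (tight).
By complementary slackness, y = 0 for the non-binding constraints.
From A_Bᵀ y = c: 5·y_oven time + 2·y_flour = 36; 6·y_oven time + 6·y_flour = 54.
This yields shadow prices y_oven time = 6, y_flour = 3.
Shadow price of flour = 3.

3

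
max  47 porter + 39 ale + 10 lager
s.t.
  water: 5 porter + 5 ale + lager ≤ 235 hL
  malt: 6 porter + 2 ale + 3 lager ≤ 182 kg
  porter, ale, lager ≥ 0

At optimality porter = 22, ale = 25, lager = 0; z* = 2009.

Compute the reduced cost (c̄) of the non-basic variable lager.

-3

At the optimum: water uses 235 of 235 (binding); malt uses 182 of 182 (binding).
The binding rows give the dual system: 5·y_water + 6·y_malt = 47 and 5·y_water + 2·y_malt = 39.
→ y_water = 7 and y_malt = 2.
Reduced cost of lager: c₃ − yᵀa₃ = 10 − (7·1 + 2·3) = 10 − 13 = -3.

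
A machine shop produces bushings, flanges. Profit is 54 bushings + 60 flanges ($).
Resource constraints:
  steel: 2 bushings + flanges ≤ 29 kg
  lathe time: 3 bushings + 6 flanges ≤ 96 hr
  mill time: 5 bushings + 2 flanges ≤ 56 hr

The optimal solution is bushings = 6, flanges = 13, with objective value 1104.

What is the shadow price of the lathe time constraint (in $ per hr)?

At the optimum: steel uses 25 of 29 (slack = 4); lathe time uses 96 of 96 (binding); mill time uses 56 of 56 (binding).
By complementary slackness, y = 0 for the non-binding constraint.
The binding rows give the dual system: 3·y_lathe time + 5·y_mill time = 54 and 6·y_lathe time + 2·y_mill time = 60.
→ y_lathe time = 8 and y_mill time = 6.
Shadow price of lathe time = 8.

8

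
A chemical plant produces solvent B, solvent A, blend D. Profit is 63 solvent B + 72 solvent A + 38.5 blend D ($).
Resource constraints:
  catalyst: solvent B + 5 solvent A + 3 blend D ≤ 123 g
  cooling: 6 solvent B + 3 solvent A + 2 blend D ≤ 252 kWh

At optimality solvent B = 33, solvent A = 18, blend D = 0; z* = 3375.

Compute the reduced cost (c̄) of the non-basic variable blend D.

Both catalyst and cooling are binding at x*.
From A_Bᵀ y = c: 1·y_catalyst + 6·y_cooling = 63; 5·y_catalyst + 3·y_cooling = 72.
This yields shadow prices y_catalyst = 9, y_cooling = 9.
Reduced cost of blend D: c₃ − yᵀa₃ = 38.5 − (9·3 + 9·2) = 38.5 − 45 = -6.5.

-6.5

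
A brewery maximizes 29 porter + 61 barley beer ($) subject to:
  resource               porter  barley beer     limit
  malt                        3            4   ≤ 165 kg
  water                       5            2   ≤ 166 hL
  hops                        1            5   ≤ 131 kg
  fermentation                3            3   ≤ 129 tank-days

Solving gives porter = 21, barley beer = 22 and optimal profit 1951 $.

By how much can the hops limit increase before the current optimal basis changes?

56

Binding constraints: hops, fermentation. The basis is B = [[1,5],[3,3]] with det -12.
Per unit increase in hops, x* moves by d = (-0.25, 0.25).
The basis stays optimal until malt becomes binding; allowable increase = 56 kg.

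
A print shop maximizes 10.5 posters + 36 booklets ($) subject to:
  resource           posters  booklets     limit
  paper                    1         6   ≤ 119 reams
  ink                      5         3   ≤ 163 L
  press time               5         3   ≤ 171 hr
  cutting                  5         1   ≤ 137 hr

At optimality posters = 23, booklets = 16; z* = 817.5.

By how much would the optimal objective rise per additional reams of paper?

5.5

At the optimum: paper uses 119 of 119 (binding); ink uses 163 of 163 (binding); press time uses 163 of 171 (slack = 8); cutting uses 131 of 137 (slack = 6).
Since press time, cutting are not tight, their duals are 0.
From A_Bᵀ y = c: 1·y_paper + 5·y_ink = 10.5; 6·y_paper + 3·y_ink = 36.
→ y_paper = 5.5 and y_ink = 1.
Shadow price of paper = 5.5.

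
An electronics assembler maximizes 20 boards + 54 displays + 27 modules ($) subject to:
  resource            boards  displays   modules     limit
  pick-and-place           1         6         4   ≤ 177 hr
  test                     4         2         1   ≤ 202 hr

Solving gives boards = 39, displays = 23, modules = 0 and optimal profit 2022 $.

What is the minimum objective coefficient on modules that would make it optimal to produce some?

At the optimum: pick-and-place uses 177 of 177 (binding); test uses 202 of 202 (binding).
The binding rows give the dual system: 1·y_pick-and-place + 4·y_test = 20 and 6·y_pick-and-place + 2·y_test = 54.
→ y_pick-and-place = 8 and y_test = 3.
modules enters the basis when its profit ≥ yᵀa₃ = 8·4 + 3·1 = 35.

35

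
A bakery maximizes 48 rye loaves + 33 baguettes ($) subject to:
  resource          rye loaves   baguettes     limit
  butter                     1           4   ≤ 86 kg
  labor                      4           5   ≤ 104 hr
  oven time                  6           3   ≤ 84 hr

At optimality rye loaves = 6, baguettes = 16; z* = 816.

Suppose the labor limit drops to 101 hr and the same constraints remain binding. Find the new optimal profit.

807

At the optimum: butter uses 70 of 86 (slack = 16); labor uses 104 of 104 (binding); oven time uses 84 of 84 (binding).
By complementary slackness, y = 0 for the non-binding constraint.
From A_Bᵀ y = c: 4·y_labor + 6·y_oven time = 48; 5·y_labor + 3·y_oven time = 33.
This yields shadow prices y_labor = 3, y_oven time = 6.
Δz = y_labor·Δb = 3 × (-3) = -9, so new z* = 816 − 9 = 807.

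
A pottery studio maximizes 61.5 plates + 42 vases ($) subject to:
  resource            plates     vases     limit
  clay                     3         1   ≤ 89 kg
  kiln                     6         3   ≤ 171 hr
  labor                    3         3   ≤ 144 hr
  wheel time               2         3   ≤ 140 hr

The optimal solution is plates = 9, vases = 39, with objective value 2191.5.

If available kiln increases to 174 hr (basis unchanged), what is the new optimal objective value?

Check each constraint at x*: clay 66/89 (slack 23); kiln 171/171 (tight); labor 144/144 (tight); wheel time 135/140 (slack 5).
Since clay, wheel time are not tight, their duals are 0.
Dual feasibility on the basic columns requires 6·y_kiln + 3·y_labor = 61.5, 3·y_kiln + 3·y_labor = 42.
This yields shadow prices y_kiln = 6.5, y_labor = 7.5.
Δz = y_kiln·Δb = 6.5 × (3) = 19.5, so new z* = 2191.5 + 19.5 = 2211.

2211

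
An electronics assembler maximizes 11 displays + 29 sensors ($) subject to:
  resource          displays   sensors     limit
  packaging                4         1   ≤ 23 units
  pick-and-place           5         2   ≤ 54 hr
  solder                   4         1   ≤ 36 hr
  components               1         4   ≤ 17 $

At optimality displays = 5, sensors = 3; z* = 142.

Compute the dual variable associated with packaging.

1

At the optimum: packaging uses 23 of 23 (binding); pick-and-place uses 31 of 54 (slack = 23); solder uses 23 of 36 (slack = 13); components uses 17 of 17 (binding).
Slack constraints have shadow price 0 (complementary slackness).
Dual feasibility on the basic columns requires 4·y_packaging + 1·y_components = 11, 1·y_packaging + 4·y_components = 29.
Solving: y_packaging = 1, y_components = 7.
Shadow price of packaging = 1.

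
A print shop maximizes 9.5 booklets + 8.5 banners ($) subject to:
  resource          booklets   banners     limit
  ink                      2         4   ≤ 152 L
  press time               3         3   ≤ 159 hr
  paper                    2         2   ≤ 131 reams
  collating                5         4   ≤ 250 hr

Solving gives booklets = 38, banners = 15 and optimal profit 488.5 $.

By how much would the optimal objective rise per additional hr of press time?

1.5

Check each constraint at x*: ink 136/152 (slack 16); press time 159/159 (tight); paper 106/131 (slack 25); collating 250/250 (tight).
Slack constraints have shadow price 0 (complementary slackness).
The binding rows give the dual system: 3·y_press time + 5·y_collating = 9.5 and 3·y_press time + 4·y_collating = 8.5.
Solving: y_press time = 1.5, y_collating = 1.
Shadow price of press time = 1.5.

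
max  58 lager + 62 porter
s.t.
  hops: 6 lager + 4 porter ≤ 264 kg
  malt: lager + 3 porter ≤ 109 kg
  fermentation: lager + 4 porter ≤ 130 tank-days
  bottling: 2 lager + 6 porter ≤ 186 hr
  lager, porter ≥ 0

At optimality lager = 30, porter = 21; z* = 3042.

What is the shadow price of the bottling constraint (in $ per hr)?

5

Check each constraint at x*: hops 264/264 (tight); malt 93/109 (slack 16); fermentation 114/130 (slack 16); bottling 186/186 (tight).
By complementary slackness, y = 0 for the non-binding constraints.
The binding rows give the dual system: 6·y_hops + 2·y_bottling = 58 and 4·y_hops + 6·y_bottling = 62.
Solving: y_hops = 8, y_bottling = 5.
Shadow price of bottling = 5.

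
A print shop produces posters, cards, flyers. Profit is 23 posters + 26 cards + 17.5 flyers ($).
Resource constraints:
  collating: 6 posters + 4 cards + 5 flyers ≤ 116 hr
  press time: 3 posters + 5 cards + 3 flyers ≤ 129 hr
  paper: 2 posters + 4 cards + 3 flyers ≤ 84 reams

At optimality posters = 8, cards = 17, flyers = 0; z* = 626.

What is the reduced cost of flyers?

Check each constraint at x*: collating 116/116 (tight); press time 109/129 (slack 20); paper 84/84 (tight).
Since press time is not tight, its dual is 0.
The binding rows give the dual system: 6·y_collating + 2·y_paper = 23 and 4·y_collating + 4·y_paper = 26.
Solving: y_collating = 2.5, y_paper = 4.
Reduced cost of flyers: c₃ − yᵀa₃ = 17.5 − (2.5·5 + 4·3) = 17.5 − 24.5 = -7.

-7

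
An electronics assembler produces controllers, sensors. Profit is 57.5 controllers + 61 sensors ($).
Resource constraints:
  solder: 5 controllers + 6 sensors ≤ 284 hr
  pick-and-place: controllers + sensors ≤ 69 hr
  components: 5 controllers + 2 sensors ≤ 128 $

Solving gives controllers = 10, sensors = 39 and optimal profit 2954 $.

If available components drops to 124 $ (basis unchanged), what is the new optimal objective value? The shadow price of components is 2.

Δb = -4, so new z* = 2954 + (2)·(-4) = 2954 − 8 = 2946.

2946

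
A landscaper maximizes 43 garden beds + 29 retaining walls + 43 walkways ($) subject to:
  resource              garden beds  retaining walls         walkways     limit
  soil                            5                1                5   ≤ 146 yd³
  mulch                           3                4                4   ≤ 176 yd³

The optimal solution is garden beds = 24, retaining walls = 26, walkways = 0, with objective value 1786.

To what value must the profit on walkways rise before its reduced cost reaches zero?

Both soil and mulch are binding at x*.
From A_Bᵀ y = c: 5·y_soil + 3·y_mulch = 43; 1·y_soil + 4·y_mulch = 29.
→ y_soil = 5 and y_mulch = 6.
walkways enters the basis when its profit ≥ yᵀa₃ = 5·5 + 6·4 = 49.

49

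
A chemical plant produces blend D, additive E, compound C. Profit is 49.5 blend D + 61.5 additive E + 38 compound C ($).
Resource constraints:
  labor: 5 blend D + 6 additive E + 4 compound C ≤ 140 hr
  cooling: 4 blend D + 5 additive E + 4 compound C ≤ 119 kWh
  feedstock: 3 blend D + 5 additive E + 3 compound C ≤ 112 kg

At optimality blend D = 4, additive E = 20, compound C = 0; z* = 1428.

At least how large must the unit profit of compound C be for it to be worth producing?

40.5

Check each constraint at x*: labor 140/140 (tight); cooling 116/119 (slack 3); feedstock 112/112 (tight).
By complementary slackness, y = 0 for the non-binding constraint.
Dual feasibility on the basic columns requires 5·y_labor + 3·y_feedstock = 49.5, 6·y_labor + 5·y_feedstock = 61.5.
Solving: y_labor = 9, y_feedstock = 1.5.
compound C enters the basis when its profit ≥ yᵀa₃ = 9·4 + 1.5·3 = 40.5.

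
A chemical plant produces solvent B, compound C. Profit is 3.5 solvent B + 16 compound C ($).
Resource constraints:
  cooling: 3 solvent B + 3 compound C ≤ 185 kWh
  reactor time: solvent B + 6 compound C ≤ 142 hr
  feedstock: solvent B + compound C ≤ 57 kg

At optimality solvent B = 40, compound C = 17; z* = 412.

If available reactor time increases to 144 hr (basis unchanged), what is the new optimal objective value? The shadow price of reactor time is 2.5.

Δb = 2, so new z* = 412 + (2.5)·(2) = 412 + 5 = 417.

417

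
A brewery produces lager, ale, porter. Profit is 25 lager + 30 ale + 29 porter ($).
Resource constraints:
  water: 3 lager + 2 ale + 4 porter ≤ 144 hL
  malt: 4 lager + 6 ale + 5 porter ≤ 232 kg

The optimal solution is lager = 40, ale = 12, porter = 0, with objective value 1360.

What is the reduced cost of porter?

Both water and malt are binding at x*.
Dual feasibility on the basic columns requires 3·y_water + 4·y_malt = 25, 2·y_water + 6·y_malt = 30.
This yields shadow prices y_water = 3, y_malt = 4.
Reduced cost of porter: c₃ − yᵀa₃ = 29 − (3·4 + 4·5) = 29 − 32 = -3.

-3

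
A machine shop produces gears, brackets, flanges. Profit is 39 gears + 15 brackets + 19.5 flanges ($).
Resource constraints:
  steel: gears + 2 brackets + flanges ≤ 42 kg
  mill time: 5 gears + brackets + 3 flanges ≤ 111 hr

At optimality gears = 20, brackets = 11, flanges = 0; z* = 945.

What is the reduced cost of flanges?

Both steel and mill time are binding at x*.
The binding rows give the dual system: 1·y_steel + 5·y_mill time = 39 and 2·y_steel + 1·y_mill time = 15.
Solving: y_steel = 4, y_mill time = 7.
Reduced cost of flanges: c₃ − yᵀa₃ = 19.5 − (4·1 + 7·3) = 19.5 − 25 = -5.5.

-5.5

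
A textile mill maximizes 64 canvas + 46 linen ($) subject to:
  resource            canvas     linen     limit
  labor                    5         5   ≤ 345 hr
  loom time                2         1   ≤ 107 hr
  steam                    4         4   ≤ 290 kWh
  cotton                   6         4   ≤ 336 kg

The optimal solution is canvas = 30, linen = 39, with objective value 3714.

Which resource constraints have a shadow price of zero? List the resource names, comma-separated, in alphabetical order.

labor: 345/345 (binding)
loom time: 99/107 (slack 8)
steam: 276/290 (slack 14)
cotton: 336/336 (binding)
By complementary slackness, a constraint with positive slack has shadow price 0 → loom time, steam.

loom time, steam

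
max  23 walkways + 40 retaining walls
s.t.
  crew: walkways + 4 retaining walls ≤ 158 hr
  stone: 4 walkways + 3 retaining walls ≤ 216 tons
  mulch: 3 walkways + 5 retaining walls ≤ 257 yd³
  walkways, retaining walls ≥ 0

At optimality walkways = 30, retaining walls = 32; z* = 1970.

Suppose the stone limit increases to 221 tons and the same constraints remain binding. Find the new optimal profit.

Binding: crew and stone. Non-binding: mulch (7 unused).
Slack constraints have shadow price 0 (complementary slackness).
Dual feasibility on the basic columns requires 1·y_crew + 4·y_stone = 23, 4·y_crew + 3·y_stone = 40.
→ y_crew = 7 and y_stone = 4.
Δz = y_stone·Δb = 4 × (5) = 20, so new z* = 1970 + 20 = 1990.

1990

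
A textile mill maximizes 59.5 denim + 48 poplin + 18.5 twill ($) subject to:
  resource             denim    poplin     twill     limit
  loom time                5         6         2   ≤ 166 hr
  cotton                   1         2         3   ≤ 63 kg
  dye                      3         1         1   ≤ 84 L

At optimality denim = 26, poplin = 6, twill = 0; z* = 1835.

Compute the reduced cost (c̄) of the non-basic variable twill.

-3.5

Binding: loom time and dye. Non-binding: cotton (25 unused).
Slack constraints have shadow price 0 (complementary slackness).
Dual feasibility on the basic columns requires 5·y_loom time + 3·y_dye = 59.5, 6·y_loom time + 1·y_dye = 48.
Solving: y_loom time = 6.5, y_dye = 9.
Reduced cost of twill: c₃ − yᵀa₃ = 18.5 − (6.5·2 + 9·1) = 18.5 − 22 = -3.5.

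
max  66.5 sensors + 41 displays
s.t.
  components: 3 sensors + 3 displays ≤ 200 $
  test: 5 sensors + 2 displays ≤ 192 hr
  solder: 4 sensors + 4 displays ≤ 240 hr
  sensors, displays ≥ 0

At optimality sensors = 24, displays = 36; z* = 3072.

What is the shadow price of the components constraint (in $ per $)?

Binding: test and solder. Non-binding: components (20 unused).
Slack constraints have shadow price 0 (complementary slackness).
From A_Bᵀ y = c: 5·y_test + 4·y_solder = 66.5; 2·y_test + 4·y_solder = 41.
This yields shadow prices y_test = 8.5, y_solder = 6.
Shadow price of components = 0.

0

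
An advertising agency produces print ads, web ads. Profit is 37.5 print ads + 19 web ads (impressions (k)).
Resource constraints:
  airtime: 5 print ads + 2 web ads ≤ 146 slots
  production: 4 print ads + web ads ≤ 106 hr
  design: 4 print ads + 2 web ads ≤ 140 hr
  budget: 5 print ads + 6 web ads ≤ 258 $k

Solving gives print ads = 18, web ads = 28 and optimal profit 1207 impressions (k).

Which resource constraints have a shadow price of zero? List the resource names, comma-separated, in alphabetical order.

airtime: 146/146 (binding)
production: 100/106 (slack 6)
design: 128/140 (slack 12)
budget: 258/258 (binding)
By complementary slackness, a constraint with positive slack has shadow price 0 → design, production.

design, production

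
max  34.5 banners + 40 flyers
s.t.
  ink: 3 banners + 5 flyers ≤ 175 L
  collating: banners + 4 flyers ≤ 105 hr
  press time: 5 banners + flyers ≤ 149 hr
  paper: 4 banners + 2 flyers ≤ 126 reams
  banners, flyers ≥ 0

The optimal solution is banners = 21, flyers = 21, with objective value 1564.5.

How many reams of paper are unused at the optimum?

paper used = 4·21 + 2·21 = 126; slack = 126 − 126 = 0.

0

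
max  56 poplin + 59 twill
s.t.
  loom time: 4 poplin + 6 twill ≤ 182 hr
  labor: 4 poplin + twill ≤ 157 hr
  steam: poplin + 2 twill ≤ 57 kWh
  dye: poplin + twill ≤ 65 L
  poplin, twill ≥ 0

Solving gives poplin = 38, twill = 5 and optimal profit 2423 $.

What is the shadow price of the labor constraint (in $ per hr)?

At the optimum: loom time uses 182 of 182 (binding); labor uses 157 of 157 (binding); steam uses 48 of 57 (slack = 9); dye uses 43 of 65 (slack = 22).
Since steam, dye are not tight, their duals are 0.
Dual feasibility on the basic columns requires 4·y_loom time + 4·y_labor = 56, 6·y_loom time + 1·y_labor = 59.
→ y_loom time = 9 and y_labor = 5.
Shadow price of labor = 5.

5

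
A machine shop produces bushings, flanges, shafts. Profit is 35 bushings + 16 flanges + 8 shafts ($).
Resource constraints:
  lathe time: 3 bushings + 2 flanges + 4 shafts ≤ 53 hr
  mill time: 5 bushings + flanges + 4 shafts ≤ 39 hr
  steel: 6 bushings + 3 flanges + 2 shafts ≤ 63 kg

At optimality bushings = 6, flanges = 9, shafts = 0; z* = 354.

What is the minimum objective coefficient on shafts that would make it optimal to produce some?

14

Binding: mill time and steel. Non-binding: lathe time (17 unused).
Slack constraints have shadow price 0 (complementary slackness).
From A_Bᵀ y = c: 5·y_mill time + 6·y_steel = 35; 1·y_mill time + 3·y_steel = 16.
This yields shadow prices y_mill time = 1, y_steel = 5.
shafts enters the basis when its profit ≥ yᵀa₃ = 1·4 + 5·2 = 14.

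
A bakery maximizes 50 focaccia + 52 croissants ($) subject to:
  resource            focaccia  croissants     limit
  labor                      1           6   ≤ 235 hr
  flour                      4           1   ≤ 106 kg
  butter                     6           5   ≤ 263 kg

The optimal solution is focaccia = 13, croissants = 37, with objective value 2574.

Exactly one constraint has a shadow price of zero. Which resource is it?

flour

labor: 235/235 (binding)
flour: 89/106 (slack 17)
butter: 263/263 (binding)
By complementary slackness, a constraint with positive slack has shadow price 0 → flour.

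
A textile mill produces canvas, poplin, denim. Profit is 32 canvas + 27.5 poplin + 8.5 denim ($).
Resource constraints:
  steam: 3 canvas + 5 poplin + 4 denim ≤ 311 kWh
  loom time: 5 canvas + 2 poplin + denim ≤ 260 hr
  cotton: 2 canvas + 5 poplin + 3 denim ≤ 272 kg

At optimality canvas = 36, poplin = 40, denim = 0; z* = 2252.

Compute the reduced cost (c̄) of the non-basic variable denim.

Binding: loom time and cotton. Non-binding: steam (3 unused).
Since steam is not tight, its dual is 0.
Dual feasibility on the basic columns requires 5·y_loom time + 2·y_cotton = 32, 2·y_loom time + 5·y_cotton = 27.5.
Solving: y_loom time = 5, y_cotton = 3.5.
Reduced cost of denim: c₃ − yᵀa₃ = 8.5 − (5·1 + 3.5·3) = 8.5 − 15.5 = -7.

-7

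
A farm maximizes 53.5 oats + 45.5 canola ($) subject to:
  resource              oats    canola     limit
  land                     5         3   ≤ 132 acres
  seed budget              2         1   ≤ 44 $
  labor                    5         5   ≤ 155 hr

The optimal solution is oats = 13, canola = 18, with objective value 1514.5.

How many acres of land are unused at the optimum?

land used = 5·13 + 3·18 = 119; slack = 132 − 119 = 13.

13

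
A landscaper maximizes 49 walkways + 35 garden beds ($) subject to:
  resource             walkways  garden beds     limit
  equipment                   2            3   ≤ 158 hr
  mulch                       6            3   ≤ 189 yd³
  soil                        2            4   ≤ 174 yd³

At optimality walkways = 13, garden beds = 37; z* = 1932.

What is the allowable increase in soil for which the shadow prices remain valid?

31.5

Binding constraints: mulch, soil. The basis is B = [[6,3],[2,4]] with det 18.
Per unit increase in soil, x* moves by d = (-0.1667, 0.3333).
The basis stays optimal until equipment becomes binding; allowable increase = 31.5 yd³.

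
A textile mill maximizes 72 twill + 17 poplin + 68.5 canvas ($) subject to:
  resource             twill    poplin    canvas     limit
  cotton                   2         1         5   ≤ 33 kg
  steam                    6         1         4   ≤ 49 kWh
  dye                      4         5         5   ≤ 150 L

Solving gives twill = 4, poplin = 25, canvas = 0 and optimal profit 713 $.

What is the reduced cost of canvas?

At the optimum: cotton uses 33 of 33 (binding); steam uses 49 of 49 (binding); dye uses 141 of 150 (slack = 9).
Slack constraints have shadow price 0 (complementary slackness).
Dual feasibility on the basic columns requires 2·y_cotton + 6·y_steam = 72, 1·y_cotton + 1·y_steam = 17.
Solving: y_cotton = 7.5, y_steam = 9.5.
Reduced cost of canvas: c₃ − yᵀa₃ = 68.5 − (7.5·5 + 9.5·4) = 68.5 − 75.5 = -7.

-7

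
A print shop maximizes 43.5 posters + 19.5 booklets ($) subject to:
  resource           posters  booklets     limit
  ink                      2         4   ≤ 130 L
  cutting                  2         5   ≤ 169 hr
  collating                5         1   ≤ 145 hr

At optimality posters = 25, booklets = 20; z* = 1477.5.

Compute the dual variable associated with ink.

Binding: ink and collating. Non-binding: cutting (19 unused).
Since cutting is not tight, its dual is 0.
The binding rows give the dual system: 2·y_ink + 5·y_collating = 43.5 and 4·y_ink + 1·y_collating = 19.5.
→ y_ink = 3 and y_collating = 7.5.
Shadow price of ink = 3.

3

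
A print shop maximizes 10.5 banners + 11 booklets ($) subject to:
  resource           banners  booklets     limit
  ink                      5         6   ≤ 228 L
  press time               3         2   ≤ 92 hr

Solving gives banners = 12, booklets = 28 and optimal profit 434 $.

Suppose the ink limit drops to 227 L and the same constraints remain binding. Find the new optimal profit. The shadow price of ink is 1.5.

Δb = -1, so new z* = 434 + (1.5)·(-1) = 434 − 1.5 = 432.5.

432.5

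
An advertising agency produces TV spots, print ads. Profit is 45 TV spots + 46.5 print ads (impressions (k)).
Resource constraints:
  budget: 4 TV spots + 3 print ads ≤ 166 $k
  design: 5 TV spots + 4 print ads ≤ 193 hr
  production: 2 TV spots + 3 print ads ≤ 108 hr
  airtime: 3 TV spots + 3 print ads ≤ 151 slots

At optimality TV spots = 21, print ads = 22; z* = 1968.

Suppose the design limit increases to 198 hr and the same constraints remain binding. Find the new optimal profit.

1998

At the optimum: budget uses 150 of 166 (slack = 16); design uses 193 of 193 (binding); production uses 108 of 108 (binding); airtime uses 129 of 151 (slack = 22).
Since budget, airtime are not tight, their duals are 0.
From A_Bᵀ y = c: 5·y_design + 2·y_production = 45; 4·y_design + 3·y_production = 46.5.
This yields shadow prices y_design = 6, y_production = 7.5.
Δz = y_design·Δb = 6 × (5) = 30, so new z* = 1968 + 30 = 1998.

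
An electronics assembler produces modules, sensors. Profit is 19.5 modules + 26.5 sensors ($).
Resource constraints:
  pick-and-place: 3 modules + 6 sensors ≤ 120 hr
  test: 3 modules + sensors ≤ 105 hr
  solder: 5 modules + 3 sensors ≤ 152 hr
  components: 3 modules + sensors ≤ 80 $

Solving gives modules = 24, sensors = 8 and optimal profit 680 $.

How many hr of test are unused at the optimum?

25

test used = 3·24 + 1·8 = 80; slack = 105 − 80 = 25.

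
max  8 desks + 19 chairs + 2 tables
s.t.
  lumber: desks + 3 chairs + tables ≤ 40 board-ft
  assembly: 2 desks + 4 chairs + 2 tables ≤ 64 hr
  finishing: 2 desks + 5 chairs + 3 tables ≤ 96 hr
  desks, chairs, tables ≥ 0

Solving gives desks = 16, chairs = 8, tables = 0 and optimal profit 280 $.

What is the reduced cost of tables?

At the optimum: lumber uses 40 of 40 (binding); assembly uses 64 of 64 (binding); finishing uses 72 of 96 (slack = 24).
Slack constraints have shadow price 0 (complementary slackness).
From A_Bᵀ y = c: 1·y_lumber + 2·y_assembly = 8; 3·y_lumber + 4·y_assembly = 19.
→ y_lumber = 3 and y_assembly = 2.5.
Reduced cost of tables: c₃ − yᵀa₃ = 2 − (3·1 + 2.5·2) = 2 − 8 = -6.

-6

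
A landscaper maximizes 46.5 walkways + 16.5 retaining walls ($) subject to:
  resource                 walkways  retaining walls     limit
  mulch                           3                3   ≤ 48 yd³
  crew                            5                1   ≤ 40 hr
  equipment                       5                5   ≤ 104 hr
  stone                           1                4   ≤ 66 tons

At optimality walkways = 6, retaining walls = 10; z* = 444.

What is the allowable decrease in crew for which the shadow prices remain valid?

Binding constraints: mulch, crew. The basis is B = [[3,3],[5,1]] with det -12.
Per unit decrease in crew, x* moves by d = (-0.25, 0.25).
The basis stays optimal until walkways reaches 0; allowable decrease = 24 hr.

24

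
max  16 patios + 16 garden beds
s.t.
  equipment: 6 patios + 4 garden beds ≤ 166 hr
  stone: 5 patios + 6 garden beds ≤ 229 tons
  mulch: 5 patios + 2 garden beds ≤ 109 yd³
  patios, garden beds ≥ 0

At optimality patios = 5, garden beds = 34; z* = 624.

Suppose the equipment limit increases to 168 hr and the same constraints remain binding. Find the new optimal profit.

626

Check each constraint at x*: equipment 166/166 (tight); stone 229/229 (tight); mulch 93/109 (slack 16).
By complementary slackness, y = 0 for the non-binding constraint.
The binding rows give the dual system: 6·y_equipment + 5·y_stone = 16 and 4·y_equipment + 6·y_stone = 16.
This yields shadow prices y_equipment = 1, y_stone = 2.
Δz = y_equipment·Δb = 1 × (2) = 2, so new z* = 624 + 2 = 626.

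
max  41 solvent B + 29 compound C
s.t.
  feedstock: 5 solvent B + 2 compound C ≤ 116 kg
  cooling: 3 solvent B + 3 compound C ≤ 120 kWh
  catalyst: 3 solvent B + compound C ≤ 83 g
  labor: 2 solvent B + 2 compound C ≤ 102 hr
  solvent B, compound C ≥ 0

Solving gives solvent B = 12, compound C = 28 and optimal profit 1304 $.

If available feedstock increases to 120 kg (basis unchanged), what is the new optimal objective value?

1320

Binding: feedstock and cooling. Non-binding: catalyst (19 unused), labor (22 unused).
Since catalyst, labor are not tight, their duals are 0.
The binding rows give the dual system: 5·y_feedstock + 3·y_cooling = 41 and 2·y_feedstock + 3·y_cooling = 29.
→ y_feedstock = 4 and y_cooling = 7.
Δz = y_feedstock·Δb = 4 × (4) = 16, so new z* = 1304 + 16 = 1320.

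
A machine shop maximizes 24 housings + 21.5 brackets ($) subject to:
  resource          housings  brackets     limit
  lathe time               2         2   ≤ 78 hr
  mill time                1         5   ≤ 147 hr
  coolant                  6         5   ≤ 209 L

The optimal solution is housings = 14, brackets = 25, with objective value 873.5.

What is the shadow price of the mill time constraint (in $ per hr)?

0

Binding: lathe time and coolant. Non-binding: mill time (8 unused).
Slack constraints have shadow price 0 (complementary slackness).
From A_Bᵀ y = c: 2·y_lathe time + 6·y_coolant = 24; 2·y_lathe time + 5·y_coolant = 21.5.
Solving: y_lathe time = 4.5, y_coolant = 2.5.
Shadow price of mill time = 0.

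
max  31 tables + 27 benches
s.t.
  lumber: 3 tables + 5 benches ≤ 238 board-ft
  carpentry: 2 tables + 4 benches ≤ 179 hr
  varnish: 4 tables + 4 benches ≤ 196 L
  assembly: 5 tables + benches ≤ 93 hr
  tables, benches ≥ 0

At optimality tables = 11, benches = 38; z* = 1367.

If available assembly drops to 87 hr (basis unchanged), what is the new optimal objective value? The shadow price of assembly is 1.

1361

Δb = -6, so new z* = 1367 + (1)·(-6) = 1367 − 6 = 1361.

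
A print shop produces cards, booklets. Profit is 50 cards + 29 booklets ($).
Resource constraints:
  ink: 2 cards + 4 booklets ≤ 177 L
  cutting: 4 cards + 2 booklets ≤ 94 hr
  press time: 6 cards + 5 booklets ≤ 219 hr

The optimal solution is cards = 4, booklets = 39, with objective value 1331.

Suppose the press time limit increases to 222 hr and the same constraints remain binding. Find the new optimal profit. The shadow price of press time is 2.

1337

Δb = 3, so new z* = 1331 + (2)·(3) = 1331 + 6 = 1337.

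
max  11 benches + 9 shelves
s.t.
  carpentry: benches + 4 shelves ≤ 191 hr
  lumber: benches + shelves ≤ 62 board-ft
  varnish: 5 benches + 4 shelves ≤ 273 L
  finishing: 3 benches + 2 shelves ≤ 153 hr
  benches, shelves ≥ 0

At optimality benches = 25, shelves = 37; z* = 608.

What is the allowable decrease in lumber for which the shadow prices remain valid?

2

Binding constraints: lumber, varnish. The basis is B = [[1,1],[5,4]] with det -1.
Per unit decrease in lumber, x* moves by d = (4, -5).
The basis stays optimal until finishing becomes binding; allowable decrease = 2 board-ft.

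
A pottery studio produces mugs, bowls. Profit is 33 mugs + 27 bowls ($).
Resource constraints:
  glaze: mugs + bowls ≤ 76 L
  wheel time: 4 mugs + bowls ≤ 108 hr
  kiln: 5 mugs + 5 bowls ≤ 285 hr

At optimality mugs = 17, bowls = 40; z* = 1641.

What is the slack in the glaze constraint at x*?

19

glaze used = 1·17 + 1·40 = 57; slack = 76 − 57 = 19.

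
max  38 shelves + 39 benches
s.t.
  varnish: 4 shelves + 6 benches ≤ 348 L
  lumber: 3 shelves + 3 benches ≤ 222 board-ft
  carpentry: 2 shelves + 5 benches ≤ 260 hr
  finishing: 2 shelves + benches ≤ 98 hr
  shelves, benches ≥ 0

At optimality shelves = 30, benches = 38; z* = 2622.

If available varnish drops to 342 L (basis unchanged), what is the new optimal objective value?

2592

At the optimum: varnish uses 348 of 348 (binding); lumber uses 204 of 222 (slack = 18); carpentry uses 250 of 260 (slack = 10); finishing uses 98 of 98 (binding).
Slack constraints have shadow price 0 (complementary slackness).
Dual feasibility on the basic columns requires 4·y_varnish + 2·y_finishing = 38, 6·y_varnish + 1·y_finishing = 39.
This yields shadow prices y_varnish = 5, y_finishing = 9.
Δz = y_varnish·Δb = 5 × (-6) = -30, so new z* = 2622 − 30 = 2592.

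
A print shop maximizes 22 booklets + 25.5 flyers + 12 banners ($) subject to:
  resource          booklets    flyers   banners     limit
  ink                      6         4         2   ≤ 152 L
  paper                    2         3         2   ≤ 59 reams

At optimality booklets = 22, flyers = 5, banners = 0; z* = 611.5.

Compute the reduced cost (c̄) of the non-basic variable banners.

Check each constraint at x*: ink 152/152 (tight); paper 59/59 (tight).
The binding rows give the dual system: 6·y_ink + 2·y_paper = 22 and 4·y_ink + 3·y_paper = 25.5.
This yields shadow prices y_ink = 1.5, y_paper = 6.5.
Reduced cost of banners: c₃ − yᵀa₃ = 12 − (1.5·2 + 6.5·2) = 12 − 16 = -4.

-4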